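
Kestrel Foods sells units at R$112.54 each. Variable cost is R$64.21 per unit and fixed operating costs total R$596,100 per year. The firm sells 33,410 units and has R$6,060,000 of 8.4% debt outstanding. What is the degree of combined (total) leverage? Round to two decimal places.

Contribution at this volume is 33,410 × R$48.33 = R$1,614,705.30.
Subtracting fixed costs: EBIT = R$1,614,705.30 − R$596,100 = R$1,018,605.30. Interest = R$509,040.00, so EBIT − I = R$509,565.30.
DCL = contribution ÷ (EBIT − I) = R$1,614,705.30 ÷ R$509,565.30 = 3.1688.

3.17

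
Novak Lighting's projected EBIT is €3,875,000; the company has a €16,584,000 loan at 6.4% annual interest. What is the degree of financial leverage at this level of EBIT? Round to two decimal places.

Interest = €1,061,376.00.
DFL = EBIT ÷ (EBIT − I) = €3,875,000 ÷ (€3,875,000 − €1,061,376.00) = €3,875,000 ÷ €2,813,624.00 = 1.3772.

1.38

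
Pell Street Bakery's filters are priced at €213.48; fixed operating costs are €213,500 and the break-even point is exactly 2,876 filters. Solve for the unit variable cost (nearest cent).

At break-even, FC = Q × (P − VC), so P − VC = €213,500 ÷ 2,876 = €74.2350.
Hence VC = price − CM = €213.48 − €74.2350 = €139.24.

€139.24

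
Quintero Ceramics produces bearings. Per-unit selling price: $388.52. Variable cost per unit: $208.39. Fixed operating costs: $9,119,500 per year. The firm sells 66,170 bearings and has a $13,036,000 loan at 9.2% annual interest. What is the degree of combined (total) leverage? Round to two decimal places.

7.45

At 66,170 units, contribution = 66,170 × $180.13 = $11,919,202.10.
Subtracting fixed costs: EBIT = $11,919,202.10 − $9,119,500 = $2,799,702.10. Interest = $1,199,312.00.
DOL = $11,919,202.10 ÷ $2,799,702.10 = 4.2573; DFL = $2,799,702.10 ÷ $1,600,390.10 = 1.7494.
Combined leverage = 4.2573 × 1.7494 = 7.4477.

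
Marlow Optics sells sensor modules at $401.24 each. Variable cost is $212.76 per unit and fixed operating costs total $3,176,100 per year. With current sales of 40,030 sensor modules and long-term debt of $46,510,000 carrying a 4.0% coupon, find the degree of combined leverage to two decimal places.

Total contribution margin = 40,030 × $188.48 = $7,544,854.40.
EBIT = $7,544,854.40 − $3,176,100 = $4,368,754.40. Interest = $1,860,400.00.
DOL = $7,544,854.40 ÷ $4,368,754.40 = 1.7270; DFL = $4,368,754.40 ÷ $2,508,354.40 = 1.7417.
Combined leverage = 1.7270 × 1.7417 = 3.0079.

3.01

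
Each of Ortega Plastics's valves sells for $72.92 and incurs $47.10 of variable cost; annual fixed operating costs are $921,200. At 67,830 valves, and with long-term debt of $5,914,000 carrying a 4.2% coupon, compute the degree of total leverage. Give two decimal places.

3.01

At 67,830 units, contribution = 67,830 × $25.82 = $1,751,370.60.
Subtracting fixed costs: EBIT = $1,751,370.60 − $921,200 = $830,170.60. Interest = $248,388.00.
DOL = $1,751,370.60 ÷ $830,170.60 = 2.1097; DFL = $830,170.60 ÷ $581,782.60 = 1.4269.
DCL = DOL × DFL = 2.1097 × 1.4269 = 3.0103.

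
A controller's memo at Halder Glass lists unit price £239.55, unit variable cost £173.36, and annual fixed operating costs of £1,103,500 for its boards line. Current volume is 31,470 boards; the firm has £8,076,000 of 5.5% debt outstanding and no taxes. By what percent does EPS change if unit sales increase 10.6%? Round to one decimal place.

+41.2%

Contribution at this volume is 31,470 × £66.19 = £2,082,999.30.
Subtracting fixed costs: EBIT = £2,082,999.30 − £1,103,500 = £979,499.30.
After interest of £444,180.00, pre-tax earnings = £535,319.30.
DCL = total CM / (EBIT − I) = £2,082,999.30 / £535,319.30 = 3.8911.
EPS therefore changes by 3.8911 × (+10.6%) = +41.2%.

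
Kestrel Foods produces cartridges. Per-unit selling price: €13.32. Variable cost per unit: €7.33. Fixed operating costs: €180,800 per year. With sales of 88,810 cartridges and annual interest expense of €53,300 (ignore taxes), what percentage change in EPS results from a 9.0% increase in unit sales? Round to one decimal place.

+16.1%

At 88,810 units, contribution = 88,810 × €5.99 = €531,971.90.
Subtracting fixed costs: EBIT = €531,971.90 − €180,800 = €351,171.90.
After interest of €53,300.00, pre-tax earnings = €297,871.90.
Degree of combined leverage = contribution ÷ (EBIT − I) = €531,971.90 ÷ €297,871.90 = 1.7859.
%ΔEPS = DCL × %ΔSales = 1.7859 × +9.0% = +16.1%.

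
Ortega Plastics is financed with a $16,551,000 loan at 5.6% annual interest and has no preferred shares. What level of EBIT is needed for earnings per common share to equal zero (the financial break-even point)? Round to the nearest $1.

Annual interest = 5.6% × $16,551,000 = $926,856.00.
With no preferred dividends, EPS = 0 when EBIT exactly covers interest, so the financial break-even EBIT is $926,856.00.

$926,856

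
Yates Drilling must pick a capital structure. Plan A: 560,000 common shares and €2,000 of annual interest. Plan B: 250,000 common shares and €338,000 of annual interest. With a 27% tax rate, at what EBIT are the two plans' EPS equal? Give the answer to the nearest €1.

€608,968

At indifference, (EBIT − 2,000)(1 − t)/560,000 = (EBIT − 338,000)(1 − t)/250,000.
Cancelling (1 − t) and cross-multiplying: 250,000·(EBIT − 2,000) = 560,000·(EBIT − 338,000).
Solving, EBIT = (338,000·560,000 − 2,000·250,000) / (560,000 − 250,000) = 188,780,000,000 / 310,000 = 608,967.74.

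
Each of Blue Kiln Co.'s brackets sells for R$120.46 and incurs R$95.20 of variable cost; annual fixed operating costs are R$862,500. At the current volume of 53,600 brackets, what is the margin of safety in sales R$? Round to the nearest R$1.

R$2,343,562

Unit CM = price − variable cost = R$120.46 − R$95.20 = R$25.26. Break-even units = R$862,500 ÷ R$25.26 = 34,144.89; break-even revenue = 34,144.89 × R$120.46 = R$4,113,093.82.
Current sales = 53,600 × R$120.46 = R$6,456,656.00.
Margin of safety = R$6,456,656.00 − R$4,113,093.82 = R$2,343,562.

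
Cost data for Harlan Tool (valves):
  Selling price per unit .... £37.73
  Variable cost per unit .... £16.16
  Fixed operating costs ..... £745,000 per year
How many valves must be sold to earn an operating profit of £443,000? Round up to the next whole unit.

55,077 valves

Contribution margin per unit = £37.73 − £16.16 = £21.57.
Units = (FC + target) / CM = (£745,000 + £443,000) / £21.57 = 55,076.50, so 55,077 valves.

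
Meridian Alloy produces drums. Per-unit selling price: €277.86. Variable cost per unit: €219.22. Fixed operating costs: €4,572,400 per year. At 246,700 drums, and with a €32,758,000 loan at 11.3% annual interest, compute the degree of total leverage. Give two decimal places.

Contribution at this volume is 246,700 × €58.64 = €14,466,488.00.
Operating income = contribution − fixed costs = €14,466,488.00 − €4,572,400 = €9,894,088.00. Interest = €3,701,654.00, so EBIT − I = €6,192,434.00.
DCL = contribution ÷ (EBIT − I) = €14,466,488.00 ÷ €6,192,434.00 = 2.3362.

2.34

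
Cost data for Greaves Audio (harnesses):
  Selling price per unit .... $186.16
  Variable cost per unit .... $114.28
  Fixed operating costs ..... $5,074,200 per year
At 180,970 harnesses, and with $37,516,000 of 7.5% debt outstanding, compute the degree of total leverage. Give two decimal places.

2.54

At 180,970 units, contribution = 180,970 × $71.88 = $13,008,123.60.
Subtracting fixed costs: EBIT = $13,008,123.60 − $5,074,200 = $7,933,923.60. Interest = $2,813,700.00, so EBIT − I = $5,120,223.60.
DCL = contribution ÷ (EBIT − I) = $13,008,123.60 ÷ $5,120,223.60 = 2.5405.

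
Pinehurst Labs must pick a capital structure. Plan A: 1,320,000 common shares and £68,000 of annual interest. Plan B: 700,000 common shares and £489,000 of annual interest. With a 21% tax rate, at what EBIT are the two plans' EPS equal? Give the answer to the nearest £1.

At indifference, (EBIT − 68,000)(1 − t)/1,320,000 = (EBIT − 489,000)(1 − t)/700,000.
The (1 − t) factor cancels: (EBIT − 68,000) × 700,000 = (EBIT − 489,000) × 1,320,000.
EBIT × (1,320,000 − 700,000) = 489,000 × 1,320,000 − 68,000 × 700,000 = 597,880,000,000, so EBIT = 597,880,000,000 ÷ 620,000 = 964,322.58.

£964,323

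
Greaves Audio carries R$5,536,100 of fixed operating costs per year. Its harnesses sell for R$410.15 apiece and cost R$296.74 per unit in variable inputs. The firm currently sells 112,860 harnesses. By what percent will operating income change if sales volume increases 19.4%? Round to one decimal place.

+34.2%

At 112,860 units, contribution = 112,860 × R$113.41 = R$12,799,452.60.
EBIT = R$12,799,452.60 − R$5,536,100 = R$7,263,352.60.
So DOL = total CM / EBIT = R$12,799,452.60 / R$7,263,352.60 = 1.7622.
So EBIT moves 1.7622 × (+19.4%) = +34.2%.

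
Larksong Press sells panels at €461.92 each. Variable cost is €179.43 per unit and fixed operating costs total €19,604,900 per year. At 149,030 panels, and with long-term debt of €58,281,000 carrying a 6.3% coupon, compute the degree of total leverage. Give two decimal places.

2.24

Contribution at this volume is 149,030 × €282.49 = €42,099,484.70.
Subtracting fixed costs: EBIT = €42,099,484.70 − €19,604,900 = €22,494,584.70. Interest = €3,671,703.00.
DOL = €42,099,484.70 ÷ €22,494,584.70 = 1.8715; DFL = €22,494,584.70 ÷ €18,822,881.70 = 1.1951.
Combined leverage = 1.8715 × 1.1951 = 2.2366.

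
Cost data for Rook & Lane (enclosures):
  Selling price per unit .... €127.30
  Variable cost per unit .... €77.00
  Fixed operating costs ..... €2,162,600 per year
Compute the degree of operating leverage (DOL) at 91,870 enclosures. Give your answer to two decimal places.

Contribution at this volume is 91,870 × €50.30 = €4,621,061.00.
Operating income = contribution − fixed costs = €4,621,061.00 − €2,162,600 = €2,458,461.00.
Degree of operating leverage = €4,621,061.00 / €2,458,461.00 = 1.8797.

1.88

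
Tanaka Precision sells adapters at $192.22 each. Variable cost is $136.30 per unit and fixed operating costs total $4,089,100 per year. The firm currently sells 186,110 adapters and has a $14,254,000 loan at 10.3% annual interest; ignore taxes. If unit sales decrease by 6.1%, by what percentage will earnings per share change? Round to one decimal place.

Total contribution margin = 186,110 × $55.92 = $10,407,271.20.
Operating income = contribution − fixed costs = $10,407,271.20 − $4,089,100 = $6,318,171.20.
Interest = $1,468,162.00, so EBIT − I = $4,850,009.20.
Degree of combined leverage = contribution ÷ (EBIT − I) = $10,407,271.20 ÷ $4,850,009.20 = 2.1458.
%ΔEPS = DCL × %ΔSales = 2.1458 × -6.1% = -13.1%.

-13.1%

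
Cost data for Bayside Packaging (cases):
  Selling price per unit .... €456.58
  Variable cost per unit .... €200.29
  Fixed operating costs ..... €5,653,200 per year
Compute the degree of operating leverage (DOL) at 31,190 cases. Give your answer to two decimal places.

3.42

Total contribution margin = 31,190 × €256.29 = €7,993,685.10.
EBIT = €7,993,685.10 − €5,653,200 = €2,340,485.10.
DOL = contribution ÷ EBIT = €7,993,685.10 ÷ €2,340,485.10 = 3.4154.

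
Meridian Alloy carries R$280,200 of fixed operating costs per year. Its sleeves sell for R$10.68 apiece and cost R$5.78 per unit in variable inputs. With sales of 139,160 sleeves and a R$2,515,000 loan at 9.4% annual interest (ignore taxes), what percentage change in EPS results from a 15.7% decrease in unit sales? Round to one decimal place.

At 139,160 units, contribution = 139,160 × R$4.90 = R$681,884.00.
Operating income = contribution − fixed costs = R$681,884.00 − R$280,200 = R$401,684.00.
Interest = R$236,410.00, so EBIT − I = R$165,274.00.
Degree of combined leverage = contribution ÷ (EBIT − I) = R$681,884.00 ÷ R$165,274.00 = 4.1258.
EPS therefore changes by 4.1258 × (-15.7%) = -64.8%.

-64.8%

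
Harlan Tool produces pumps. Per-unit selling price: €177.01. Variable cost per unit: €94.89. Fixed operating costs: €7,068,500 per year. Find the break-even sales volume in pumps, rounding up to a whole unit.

86,076 pumps

Unit CM = price − variable cost = €177.01 − €94.89 = €82.12.
Break-even volume = fixed costs ÷ CM per unit = €7,068,500 ÷ €82.12 = 86,075.26, so 86,076 pumps.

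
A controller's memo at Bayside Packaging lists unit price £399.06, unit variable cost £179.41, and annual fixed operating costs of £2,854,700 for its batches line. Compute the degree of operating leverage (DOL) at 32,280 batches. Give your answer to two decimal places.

1.67

Contribution at this volume is 32,280 × £219.65 = £7,090,302.00.
EBIT = £7,090,302.00 − £2,854,700 = £4,235,602.00.
Degree of operating leverage = £7,090,302.00 / £4,235,602.00 = 1.6740.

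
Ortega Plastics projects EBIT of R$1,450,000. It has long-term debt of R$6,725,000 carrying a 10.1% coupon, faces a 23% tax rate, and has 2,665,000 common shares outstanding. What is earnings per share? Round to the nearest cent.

R$0.22

Pre-tax income = R$1,450,000 − R$679,225.00 = R$770,775.00.
After tax at 23%: net income = R$770,775.00 × 0.77 = R$593,496.75.
Per share: R$593,496.75 / 2,665,000 shares = R$0.22.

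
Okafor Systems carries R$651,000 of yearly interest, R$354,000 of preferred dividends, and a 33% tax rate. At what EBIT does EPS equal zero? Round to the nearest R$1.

R$1,179,358

Grossing the preferred dividend up to pre-tax terms: R$354,000 / (1 − 0.33) = R$528,358.21.
Financial break-even EBIT = interest + D_p ÷ (1 − t) = R$651,000 + R$528,358.21 = R$1,179,358.21.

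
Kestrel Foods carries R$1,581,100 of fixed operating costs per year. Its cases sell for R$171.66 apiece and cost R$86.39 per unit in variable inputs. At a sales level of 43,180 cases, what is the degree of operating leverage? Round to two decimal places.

1.75

Total contribution margin = 43,180 × R$85.27 = R$3,681,958.60.
Subtracting fixed costs: EBIT = R$3,681,958.60 − R$1,581,100 = R$2,100,858.60.
DOL = contribution ÷ EBIT = R$3,681,958.60 ÷ R$2,100,858.60 = 1.7526.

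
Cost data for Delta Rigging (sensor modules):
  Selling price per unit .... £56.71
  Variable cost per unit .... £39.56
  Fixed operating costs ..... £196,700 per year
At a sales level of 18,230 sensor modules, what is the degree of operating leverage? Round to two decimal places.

Contribution at this volume is 18,230 × £17.15 = £312,644.50.
Operating income = contribution − fixed costs = £312,644.50 − £196,700 = £115,944.50.
DOL = contribution ÷ EBIT = £312,644.50 ÷ £115,944.50 = 2.6965.

2.70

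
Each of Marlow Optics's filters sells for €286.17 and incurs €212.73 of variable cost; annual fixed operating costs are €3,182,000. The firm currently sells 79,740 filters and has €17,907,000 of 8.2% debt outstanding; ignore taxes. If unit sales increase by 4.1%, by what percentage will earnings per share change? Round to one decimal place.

+19.9%

Total contribution margin = 79,740 × €73.44 = €5,856,105.60.
EBIT = €5,856,105.60 − €3,182,000 = €2,674,105.60.
After interest of €1,468,374.00, pre-tax earnings = €1,205,731.60.
Degree of combined leverage = contribution ÷ (EBIT − I) = €5,856,105.60 ÷ €1,205,731.60 = 4.8569.
EPS therefore changes by 4.8569 × (+4.1%) = +19.9%.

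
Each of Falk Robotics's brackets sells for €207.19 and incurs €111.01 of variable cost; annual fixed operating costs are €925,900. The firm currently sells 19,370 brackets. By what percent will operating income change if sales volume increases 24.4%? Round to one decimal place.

At 19,370 units, contribution = 19,370 × €96.18 = €1,863,006.60.
Subtracting fixed costs: EBIT = €1,863,006.60 − €925,900 = €937,106.60.
DOL = contribution ÷ EBIT = €1,863,006.60 ÷ €937,106.60 = 1.9880.
%ΔEBIT = DOL × %ΔSales = 1.9880 × +24.4% = +48.5%.

+48.5%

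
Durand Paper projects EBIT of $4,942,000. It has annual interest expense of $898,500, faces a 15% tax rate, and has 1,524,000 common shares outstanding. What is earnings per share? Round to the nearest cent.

Interest = $898,500.00, so EBT = $4,942,000 − $898,500.00 = $4,043,500.00.
After tax at 15%: net income = $4,043,500.00 × 0.85 = $3,436,975.00.
EPS = $3,436,975.00 ÷ 1,524,000 = $2.26.

$2.26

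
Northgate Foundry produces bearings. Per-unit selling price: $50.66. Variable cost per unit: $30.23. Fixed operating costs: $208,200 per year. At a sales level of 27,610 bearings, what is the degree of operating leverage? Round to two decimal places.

1.59

Total contribution margin = 27,610 × $20.43 = $564,072.30.
Operating income = contribution − fixed costs = $564,072.30 − $208,200 = $355,872.30.
So DOL = total CM / EBIT = $564,072.30 / $355,872.30 = 1.5850.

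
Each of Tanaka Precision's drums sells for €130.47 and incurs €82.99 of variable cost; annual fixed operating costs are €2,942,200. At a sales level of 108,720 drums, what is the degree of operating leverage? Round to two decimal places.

2.33

Contribution at this volume is 108,720 × €47.48 = €5,162,025.60.
Subtracting fixed costs: EBIT = €5,162,025.60 − €2,942,200 = €2,219,825.60.
So DOL = total CM / EBIT = €5,162,025.60 / €2,219,825.60 = 2.3254.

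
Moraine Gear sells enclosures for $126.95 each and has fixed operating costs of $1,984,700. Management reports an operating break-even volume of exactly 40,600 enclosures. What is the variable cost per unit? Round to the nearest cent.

$78.07

At break-even, FC = Q × (P − VC), so P − VC = $1,984,700 ÷ 40,600 = $48.8842.
Hence VC = price − CM = $126.95 − $48.8842 = $78.07.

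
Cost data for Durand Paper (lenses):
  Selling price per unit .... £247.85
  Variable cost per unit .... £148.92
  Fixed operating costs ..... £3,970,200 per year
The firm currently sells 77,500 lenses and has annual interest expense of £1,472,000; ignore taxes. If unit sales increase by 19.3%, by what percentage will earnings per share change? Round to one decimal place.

+66.5%

Total contribution margin = 77,500 × £98.93 = £7,667,075.00.
EBIT = £7,667,075.00 − £3,970,200 = £3,696,875.00.
After interest of £1,472,000.00, pre-tax earnings = £2,224,875.00.
DCL = total CM / (EBIT − I) = £7,667,075.00 / £2,224,875.00 = 3.4461.
%ΔEPS = DCL × %ΔSales = 3.4461 × +19.3% = +66.5%.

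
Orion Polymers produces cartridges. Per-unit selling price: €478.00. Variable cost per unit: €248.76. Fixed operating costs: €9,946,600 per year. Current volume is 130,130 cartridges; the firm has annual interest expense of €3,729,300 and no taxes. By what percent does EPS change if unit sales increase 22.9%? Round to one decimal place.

Total contribution margin = 130,130 × €229.24 = €29,831,001.20.
Subtracting fixed costs: EBIT = €29,831,001.20 − €9,946,600 = €19,884,401.20.
After interest of €3,729,300.00, pre-tax earnings = €16,155,101.20.
DCL = total CM / (EBIT − I) = €29,831,001.20 / €16,155,101.20 = 1.8465.
EPS therefore changes by 1.8465 × (+22.9%) = +42.3%.

+42.3%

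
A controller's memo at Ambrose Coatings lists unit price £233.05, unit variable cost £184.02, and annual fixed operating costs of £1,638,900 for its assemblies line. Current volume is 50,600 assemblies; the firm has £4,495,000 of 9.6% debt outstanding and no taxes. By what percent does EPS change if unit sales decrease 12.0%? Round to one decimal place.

Total contribution margin = 50,600 × £49.03 = £2,480,918.00.
EBIT = £2,480,918.00 − £1,638,900 = £842,018.00.
Interest = £431,520.00, so EBIT − I = £410,498.00.
Degree of combined leverage = contribution ÷ (EBIT − I) = £2,480,918.00 ÷ £410,498.00 = 6.0437.
EPS therefore changes by 6.0437 × (-12.0%) = -72.5%.

-72.5%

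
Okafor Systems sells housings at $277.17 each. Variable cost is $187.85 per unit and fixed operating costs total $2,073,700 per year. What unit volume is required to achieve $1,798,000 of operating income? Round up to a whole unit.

43,347 housings

Each unit contributes $277.17 − $187.85 = $89.32.
Units = (FC + target) / CM = ($2,073,700 + $1,798,000) / $89.32 = 43,346.39, so 43,347 housings.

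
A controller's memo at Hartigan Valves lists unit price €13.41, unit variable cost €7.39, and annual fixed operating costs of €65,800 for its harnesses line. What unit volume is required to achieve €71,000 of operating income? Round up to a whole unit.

Unit CM = price − variable cost = €13.41 − €7.39 = €6.02.
Required volume = (fixed costs + target profit) ÷ CM = (€65,800 + €71,000) ÷ €6.02 = 22,724.25, so 22,725 harnesses.

22,725 harnesses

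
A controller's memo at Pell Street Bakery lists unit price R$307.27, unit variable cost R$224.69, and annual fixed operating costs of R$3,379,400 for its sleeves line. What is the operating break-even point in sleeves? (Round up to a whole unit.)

40,923 sleeves

Each unit contributes R$307.27 − R$224.69 = R$82.58.
Break-even Q = R$3,379,400 / R$82.58 = 40,922.74 → 40,923 sleeves.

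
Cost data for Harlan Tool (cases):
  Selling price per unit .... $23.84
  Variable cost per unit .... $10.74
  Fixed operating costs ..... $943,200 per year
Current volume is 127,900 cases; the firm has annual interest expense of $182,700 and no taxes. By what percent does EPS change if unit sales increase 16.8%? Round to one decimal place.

At 127,900 units, contribution = 127,900 × $13.10 = $1,675,490.00.
Operating income = contribution − fixed costs = $1,675,490.00 − $943,200 = $732,290.00.
Interest = $182,700.00, so EBIT − I = $549,590.00.
DCL = total CM / (EBIT − I) = $1,675,490.00 / $549,590.00 = 3.0486.
%ΔEPS = DCL × %ΔSales = 3.0486 × +16.8% = +51.2%.

+51.2%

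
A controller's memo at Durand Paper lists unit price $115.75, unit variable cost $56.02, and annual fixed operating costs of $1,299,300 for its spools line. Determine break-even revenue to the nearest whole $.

$2,517,897

CM per unit = $115.75 − $56.02 = $59.73; CM ratio = $59.73 / $115.75 = 0.5160.
Break-even revenue = fixed costs × price ÷ CM = $1,299,300 × $115.75 ÷ $59.73 = $2,517,897.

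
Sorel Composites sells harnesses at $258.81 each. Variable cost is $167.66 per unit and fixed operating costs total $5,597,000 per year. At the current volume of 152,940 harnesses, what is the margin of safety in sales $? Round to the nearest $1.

Contribution margin per unit = $258.81 − $167.66 = $91.15. Break-even units = $5,597,000 ÷ $91.15 = 61,404.28; break-even revenue = 61,404.28 × $258.81 = $15,892,041.36.
Current sales = 152,940 × $258.81 = $39,582,401.40.
Margin of safety = $39,582,401.40 − $15,892,041.36 = $23,690,360.

$23,690,360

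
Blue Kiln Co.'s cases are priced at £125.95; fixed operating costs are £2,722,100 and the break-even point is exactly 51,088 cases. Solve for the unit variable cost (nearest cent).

At break-even, FC = Q × (P − VC), so P − VC = £2,722,100 ÷ 51,088 = £53.2826.
Variable cost per unit = £125.95 − £53.2826 = £72.67.

£72.67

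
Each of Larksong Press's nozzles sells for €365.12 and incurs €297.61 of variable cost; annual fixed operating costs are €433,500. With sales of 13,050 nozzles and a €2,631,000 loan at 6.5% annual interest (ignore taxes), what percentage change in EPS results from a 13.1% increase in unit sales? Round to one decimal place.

Total contribution margin = 13,050 × €67.51 = €881,005.50.
EBIT = €881,005.50 − €433,500 = €447,505.50.
After interest of €171,015.00, pre-tax earnings = €276,490.50.
DCL = total CM / (EBIT − I) = €881,005.50 / €276,490.50 = 3.1864.
EPS therefore changes by 3.1864 × (+13.1%) = +41.7%.

+41.7%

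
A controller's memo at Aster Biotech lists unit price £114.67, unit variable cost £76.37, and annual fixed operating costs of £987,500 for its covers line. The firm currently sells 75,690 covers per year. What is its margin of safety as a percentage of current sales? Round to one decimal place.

Contribution margin per unit = £114.67 − £76.37 = £38.30. Break-even units = £987,500 ÷ £38.30 = 25,783.29; break-even revenue = 25,783.29 × £114.67 = £2,956,569.84.
Current sales = 75,690 × £114.67 = £8,679,372.30.
Margin of safety = (£8,679,372.30 − £2,956,569.84) ÷ £8,679,372.30 = 65.9%.

65.9%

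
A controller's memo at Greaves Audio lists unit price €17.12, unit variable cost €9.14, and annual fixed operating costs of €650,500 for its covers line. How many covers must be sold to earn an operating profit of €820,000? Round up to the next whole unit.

Unit CM = price − variable cost = €17.12 − €9.14 = €7.98.
Units = (FC + target) / CM = (€650,500 + €820,000) / €7.98 = 184,273.18, so 184,274 covers.

184,274 covers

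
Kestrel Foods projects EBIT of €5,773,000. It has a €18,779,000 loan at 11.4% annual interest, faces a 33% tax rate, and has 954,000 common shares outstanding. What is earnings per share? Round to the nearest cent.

Interest = €2,140,806.00, so EBT = €5,773,000 − €2,140,806.00 = €3,632,194.00.
After tax at 33%: net income = €3,632,194.00 × 0.67 = €2,433,569.98.
EPS = €2,433,569.98 ÷ 954,000 = €2.55.

€2.55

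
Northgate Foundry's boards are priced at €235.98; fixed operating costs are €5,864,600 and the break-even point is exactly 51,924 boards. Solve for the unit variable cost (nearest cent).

At break-even, FC = Q × (P − VC), so P − VC = €5,864,600 ÷ 51,924 = €112.9458.
Hence VC = price − CM = €235.98 − €112.9458 = €123.03.

€123.03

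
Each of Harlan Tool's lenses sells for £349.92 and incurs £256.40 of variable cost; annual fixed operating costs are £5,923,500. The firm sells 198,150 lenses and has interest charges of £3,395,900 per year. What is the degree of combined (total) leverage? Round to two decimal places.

Total contribution margin = 198,150 × £93.52 = £18,530,988.00.
EBIT = £18,530,988.00 − £5,923,500 = £12,607,488.00. Interest = £3,395,900.00.
DOL = £18,530,988.00 ÷ £12,607,488.00 = 1.4698; DFL = £12,607,488.00 ÷ £9,211,588.00 = 1.3687.
Combined leverage = 1.4698 × 1.3687 = 2.0117.

2.01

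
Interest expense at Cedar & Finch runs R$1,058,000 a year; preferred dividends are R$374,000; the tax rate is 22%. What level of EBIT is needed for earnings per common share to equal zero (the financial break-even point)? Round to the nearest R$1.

Preferred dividends are paid after tax, so their pre-tax equivalent is R$374,000 ÷ (1 − 0.22) = R$479,487.18.
Financial break-even EBIT = interest + D_p ÷ (1 − t) = R$1,058,000 + R$479,487.18 = R$1,537,487.18.

R$1,537,487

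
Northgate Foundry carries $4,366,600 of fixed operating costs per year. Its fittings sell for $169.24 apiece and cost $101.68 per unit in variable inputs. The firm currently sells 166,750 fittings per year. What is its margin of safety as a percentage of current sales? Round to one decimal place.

61.2%

Unit CM = price − variable cost = $169.24 − $101.68 = $67.56. Break-even units = $4,366,600 ÷ $67.56 = 64,632.92; break-even revenue = 64,632.92 × $169.24 = $10,938,475.19.
Actual sales revenue = 166,750 × $169.24 = $28,220,770.00.
Margin of safety = ($28,220,770.00 − $10,938,475.19) ÷ $28,220,770.00 = 61.2%.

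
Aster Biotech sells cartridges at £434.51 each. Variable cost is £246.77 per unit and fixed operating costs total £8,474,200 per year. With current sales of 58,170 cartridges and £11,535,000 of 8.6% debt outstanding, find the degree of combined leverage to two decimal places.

Contribution at this volume is 58,170 × £187.74 = £10,920,835.80.
EBIT = £10,920,835.80 − £8,474,200 = £2,446,635.80. Interest = £992,010.00.
DOL = £10,920,835.80 ÷ £2,446,635.80 = 4.4636; DFL = £2,446,635.80 ÷ £1,454,625.80 = 1.6820.
Combined leverage = 4.4636 × 1.6820 = 7.5078.

7.51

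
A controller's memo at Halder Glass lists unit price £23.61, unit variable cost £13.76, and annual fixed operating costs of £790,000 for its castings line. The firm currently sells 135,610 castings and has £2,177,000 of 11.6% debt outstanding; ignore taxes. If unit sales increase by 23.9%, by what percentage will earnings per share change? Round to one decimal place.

At 135,610 units, contribution = 135,610 × £9.85 = £1,335,758.50.
Operating income = contribution − fixed costs = £1,335,758.50 − £790,000 = £545,758.50.
After interest of £252,532.00, pre-tax earnings = £293,226.50.
DCL = total CM / (EBIT − I) = £1,335,758.50 / £293,226.50 = 4.5554.
EPS therefore changes by 4.5554 × (+23.9%) = +108.9%.

+108.9%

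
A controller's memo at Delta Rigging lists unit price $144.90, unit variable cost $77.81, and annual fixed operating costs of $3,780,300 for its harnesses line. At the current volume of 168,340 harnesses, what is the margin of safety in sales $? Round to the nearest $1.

Each unit contributes $144.90 − $77.81 = $67.09. Break-even units = $3,780,300 ÷ $67.09 = 56,346.70; break-even revenue = 56,346.70 × $144.90 = $8,164,636.61.
Actual sales revenue = 168,340 × $144.90 = $24,392,466.00.
Margin of safety = $24,392,466.00 − $8,164,636.61 = $16,227,829.

$16,227,829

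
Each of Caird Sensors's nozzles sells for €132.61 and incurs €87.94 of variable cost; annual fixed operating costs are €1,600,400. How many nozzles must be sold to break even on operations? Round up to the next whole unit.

35,828 nozzles

Unit CM = price − variable cost = €132.61 − €87.94 = €44.67.
Break-even Q = €1,600,400 / €44.67 = 35,827.18 → 35,828 nozzles.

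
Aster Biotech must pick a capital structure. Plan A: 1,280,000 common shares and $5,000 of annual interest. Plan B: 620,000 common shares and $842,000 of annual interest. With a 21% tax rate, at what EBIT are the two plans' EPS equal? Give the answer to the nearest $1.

$1,628,273

At indifference, (EBIT − 5,000)(1 − t)/1,280,000 = (EBIT − 842,000)(1 − t)/620,000.
Cancelling (1 − t) and cross-multiplying: 620,000·(EBIT − 5,000) = 1,280,000·(EBIT − 842,000).
EBIT × (1,280,000 − 620,000) = 842,000 × 1,280,000 − 5,000 × 620,000 = 1,074,660,000,000, so EBIT = 1,074,660,000,000 ÷ 660,000 = 1,628,272.73.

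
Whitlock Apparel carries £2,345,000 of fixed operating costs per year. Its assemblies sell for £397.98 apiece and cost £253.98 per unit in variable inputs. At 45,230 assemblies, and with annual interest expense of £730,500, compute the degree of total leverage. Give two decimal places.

1.89

Contribution at this volume is 45,230 × £144.00 = £6,513,120.00.
Operating income = contribution − fixed costs = £6,513,120.00 − £2,345,000 = £4,168,120.00. Interest = £730,500.00.
DOL = £6,513,120.00 ÷ £4,168,120.00 = 1.5626; DFL = £4,168,120.00 ÷ £3,437,620.00 = 1.2125.
DCL = DOL × DFL = 1.5626 × 1.2125 = 1.8947.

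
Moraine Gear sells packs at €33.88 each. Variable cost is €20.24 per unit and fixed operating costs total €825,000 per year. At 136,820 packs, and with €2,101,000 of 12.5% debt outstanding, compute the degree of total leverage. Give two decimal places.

At 136,820 units, contribution = 136,820 × €13.64 = €1,866,224.80.
Subtracting fixed costs: EBIT = €1,866,224.80 − €825,000 = €1,041,224.80. Interest = €262,625.00.
DOL = €1,866,224.80 ÷ €1,041,224.80 = 1.7923; DFL = €1,041,224.80 ÷ €778,599.80 = 1.3373.
Combined leverage = 1.7923 × 1.3373 = 2.3968.

2.40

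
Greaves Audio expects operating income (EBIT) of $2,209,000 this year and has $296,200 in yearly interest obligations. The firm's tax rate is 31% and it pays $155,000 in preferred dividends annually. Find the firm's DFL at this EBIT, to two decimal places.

1.31

Annual interest charges come to $296,200.00.
Pre-tax preferred-dividend burden = $155,000 ÷ (1 − 0.31) = $224,637.68.
DFL = EBIT ÷ [EBIT − I − D_p/(1−t)] = $2,209,000 ÷ [$2,209,000 − $296,200.00 − $224,637.68] = $2,209,000 ÷ $1,688,162.32 = 1.3085.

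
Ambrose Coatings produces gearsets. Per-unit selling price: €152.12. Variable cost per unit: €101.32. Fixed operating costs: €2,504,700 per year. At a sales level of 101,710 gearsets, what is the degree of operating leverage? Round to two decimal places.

Contribution at this volume is 101,710 × €50.80 = €5,166,868.00.
Operating income = contribution − fixed costs = €5,166,868.00 − €2,504,700 = €2,662,168.00.
Degree of operating leverage = €5,166,868.00 / €2,662,168.00 = 1.9408.

1.94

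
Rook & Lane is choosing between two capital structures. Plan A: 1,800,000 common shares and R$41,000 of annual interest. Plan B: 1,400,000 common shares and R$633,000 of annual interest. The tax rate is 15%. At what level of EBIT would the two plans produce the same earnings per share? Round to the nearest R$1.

At indifference, (EBIT − 41,000)(1 − t)/1,800,000 = (EBIT − 633,000)(1 − t)/1,400,000.
Cancelling (1 − t) and cross-multiplying: 1,400,000·(EBIT − 41,000) = 1,800,000·(EBIT − 633,000).
EBIT × (1,800,000 − 1,400,000) = 633,000 × 1,800,000 − 41,000 × 1,400,000 = 1,082,000,000,000, so EBIT = 1,082,000,000,000 ÷ 400,000 = 2,705,000.00.

R$2,705,000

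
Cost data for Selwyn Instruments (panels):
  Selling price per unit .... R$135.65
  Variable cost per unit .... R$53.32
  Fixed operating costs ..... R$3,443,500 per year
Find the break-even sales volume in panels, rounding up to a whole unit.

Contribution margin per unit = R$135.65 − R$53.32 = R$82.33.
Break-even Q = R$3,443,500 / R$82.33 = 41,825.58 → 41,826 panels.

41,826 panels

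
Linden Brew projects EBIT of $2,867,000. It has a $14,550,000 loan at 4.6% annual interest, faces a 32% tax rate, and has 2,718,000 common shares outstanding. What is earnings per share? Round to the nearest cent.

Pre-tax income = $2,867,000 − $669,300.00 = $2,197,700.00.
Net income = $2,197,700.00 × (1 − 0.32) = $1,494,436.00.
Per share: $1,494,436.00 / 2,718,000 shares = $0.55.

$0.55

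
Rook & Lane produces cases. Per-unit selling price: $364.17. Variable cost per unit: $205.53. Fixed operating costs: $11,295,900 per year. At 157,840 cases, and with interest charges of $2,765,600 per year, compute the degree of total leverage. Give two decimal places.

2.28

At 157,840 units, contribution = 157,840 × $158.64 = $25,039,737.60.
EBIT = $25,039,737.60 − $11,295,900 = $13,743,837.60. Interest = $2,765,600.00.
DOL = $25,039,737.60 ÷ $13,743,837.60 = 1.8219; DFL = $13,743,837.60 ÷ $10,978,237.60 = 1.2519.
Combined leverage = 1.8219 × 1.2519 = 2.2808.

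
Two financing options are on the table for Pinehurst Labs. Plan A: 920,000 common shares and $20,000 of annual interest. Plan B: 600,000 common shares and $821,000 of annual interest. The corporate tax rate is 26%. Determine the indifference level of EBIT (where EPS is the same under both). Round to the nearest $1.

$2,322,875

At indifference, (EBIT − 20,000)(1 − t)/920,000 = (EBIT − 821,000)(1 − t)/600,000.
Cancelling (1 − t) and cross-multiplying: 600,000·(EBIT − 20,000) = 920,000·(EBIT − 821,000).
Solving, EBIT = (821,000·920,000 − 20,000·600,000) / (920,000 − 600,000) = 743,320,000,000 / 320,000 = 2,322,875.00.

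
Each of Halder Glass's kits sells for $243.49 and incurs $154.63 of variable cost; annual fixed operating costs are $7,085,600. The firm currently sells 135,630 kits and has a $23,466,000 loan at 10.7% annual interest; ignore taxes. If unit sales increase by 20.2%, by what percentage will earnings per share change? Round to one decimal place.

Contribution at this volume is 135,630 × $88.86 = $12,052,081.80.
EBIT = $12,052,081.80 − $7,085,600 = $4,966,481.80.
After interest of $2,510,862.00, pre-tax earnings = $2,455,619.80.
DCL = total CM / (EBIT − I) = $12,052,081.80 / $2,455,619.80 = 4.9080.
EPS therefore changes by 4.9080 × (+20.2%) = +99.1%.

+99.1%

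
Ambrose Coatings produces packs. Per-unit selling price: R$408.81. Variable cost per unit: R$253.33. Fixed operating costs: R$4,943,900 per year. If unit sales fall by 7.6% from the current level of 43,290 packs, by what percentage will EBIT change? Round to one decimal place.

At 43,290 units, contribution = 43,290 × R$155.48 = R$6,730,729.20.
Subtracting fixed costs: EBIT = R$6,730,729.20 − R$4,943,900 = R$1,786,829.20.
Degree of operating leverage = R$6,730,729.20 / R$1,786,829.20 = 3.7669.
So EBIT moves 3.7669 × (-7.6%) = -28.6%.

-28.6%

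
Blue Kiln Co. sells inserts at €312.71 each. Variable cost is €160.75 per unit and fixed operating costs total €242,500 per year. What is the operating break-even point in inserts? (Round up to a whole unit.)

1,596 inserts

Unit CM = price − variable cost = €312.71 − €160.75 = €151.96.
Units to break even: €242,500 ÷ €151.96 = 1,595.81, rounded up to 1,596.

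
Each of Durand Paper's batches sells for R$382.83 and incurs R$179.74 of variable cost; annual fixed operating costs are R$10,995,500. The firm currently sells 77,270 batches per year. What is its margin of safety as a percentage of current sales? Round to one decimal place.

29.9%

Unit CM = price − variable cost = R$382.83 − R$179.74 = R$203.09. Break-even units = R$10,995,500 ÷ R$203.09 = 54,141.02; break-even revenue = 54,141.02 × R$382.83 = R$20,726,807.15.
Current sales = 77,270 × R$382.83 = R$29,581,274.10.
Margin of safety = (R$29,581,274.10 − R$20,726,807.15) ÷ R$29,581,274.10 = 29.9%.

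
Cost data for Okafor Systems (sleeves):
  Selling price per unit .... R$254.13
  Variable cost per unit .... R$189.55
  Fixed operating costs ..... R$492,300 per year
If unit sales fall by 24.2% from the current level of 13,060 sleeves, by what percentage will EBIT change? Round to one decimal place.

At 13,060 units, contribution = 13,060 × R$64.58 = R$843,414.80.
Operating income = contribution − fixed costs = R$843,414.80 − R$492,300 = R$351,114.80.
Degree of operating leverage = R$843,414.80 / R$351,114.80 = 2.4021.
Operating income changes by 2.4021 × -24.2% = -58.1%.

-58.1%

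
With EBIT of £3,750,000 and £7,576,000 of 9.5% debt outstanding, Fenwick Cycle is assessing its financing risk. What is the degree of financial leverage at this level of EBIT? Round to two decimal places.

Annual interest charges come to £719,720.00.
Degree of financial leverage = EBIT / (EBIT − interest) = £3,750,000 / £3,030,280.00 = 1.2375.

1.24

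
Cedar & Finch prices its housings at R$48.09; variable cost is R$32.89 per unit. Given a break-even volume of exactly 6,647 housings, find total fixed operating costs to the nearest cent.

R$101,034.40

Contribution margin per unit = R$48.09 − R$32.89 = R$15.20.
Fixed costs = break-even units × CM = 6,647 × R$15.20 = R$101,034.40.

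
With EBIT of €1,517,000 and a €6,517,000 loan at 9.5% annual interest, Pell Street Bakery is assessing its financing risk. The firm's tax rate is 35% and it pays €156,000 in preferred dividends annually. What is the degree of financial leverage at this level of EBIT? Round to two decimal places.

Interest = €619,115.00.
Pre-tax preferred-dividend burden = €156,000 ÷ (1 − 0.35) = €240,000.00.
DFL = EBIT ÷ [EBIT − I − D_p/(1−t)] = €1,517,000 ÷ [€1,517,000 − €619,115.00 − €240,000.00] = €1,517,000 ÷ €657,885.00 = 2.3059.

2.31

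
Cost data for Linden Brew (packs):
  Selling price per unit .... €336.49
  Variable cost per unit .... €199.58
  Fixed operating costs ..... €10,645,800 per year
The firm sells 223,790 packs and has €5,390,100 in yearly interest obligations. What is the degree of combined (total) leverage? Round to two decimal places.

Contribution at this volume is 223,790 × €136.91 = €30,639,088.90.
Subtracting fixed costs: EBIT = €30,639,088.90 − €10,645,800 = €19,993,288.90. Interest = €5,390,100.00, so EBIT − I = €14,603,188.90.
Degree of total leverage = total CM / (EBIT − interest) = €30,639,088.90 / €14,603,188.90 = 2.0981.

2.10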